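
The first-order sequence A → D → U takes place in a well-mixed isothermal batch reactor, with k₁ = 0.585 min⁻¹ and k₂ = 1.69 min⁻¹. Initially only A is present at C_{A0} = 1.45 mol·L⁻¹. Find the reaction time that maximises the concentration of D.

0.960 min

For first-order series the maximum of C_D occurs at t_opt = ln(k₂/k₁)/(k₂−k₁).
= ln(1.69/0.585)/(1.69−0.585) = ln(2.889)/1.105 = 1.061/1.105 = 0.960 min.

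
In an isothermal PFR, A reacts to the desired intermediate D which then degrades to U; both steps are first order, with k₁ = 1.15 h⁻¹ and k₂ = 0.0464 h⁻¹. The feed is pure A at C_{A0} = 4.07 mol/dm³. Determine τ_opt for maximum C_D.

2.91 h

For first-order series the maximum of C_D occurs at τ_opt = ln(k₂/k₁)/(k₂−k₁).
= ln(0.0464/1.15)/(0.0464−1.15) = ln(0.04035)/-1.104 = -3.210/-1.104 = 2.91 h.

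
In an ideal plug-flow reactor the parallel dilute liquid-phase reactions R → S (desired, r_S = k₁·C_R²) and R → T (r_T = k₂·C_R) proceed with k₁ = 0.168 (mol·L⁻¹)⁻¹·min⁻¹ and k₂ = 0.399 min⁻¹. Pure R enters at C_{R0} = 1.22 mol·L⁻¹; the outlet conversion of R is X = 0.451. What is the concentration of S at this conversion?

C_R = C_{R0}(1−X) = 0.6698 mol·L⁻¹.
Along a PFR/batch, dC_T/dC_R = −r_T/(r_S+r_T) = −k₂/(k₂+k₁·C_R).
Integrating from C_{R0} to C_R: C_T = (0.399/0.168)·ln[(0.399+0.168·1.22)/(0.399+0.168·0.670)] = 2.375·ln(0.6040/0.5115) = 0.3945 mol·L⁻¹.
Then C_S = (C_{R0}−C_R) − C_T = 0.5502 − 0.3945 = 0.1557 mol·L⁻¹.

0.156 mol·L⁻¹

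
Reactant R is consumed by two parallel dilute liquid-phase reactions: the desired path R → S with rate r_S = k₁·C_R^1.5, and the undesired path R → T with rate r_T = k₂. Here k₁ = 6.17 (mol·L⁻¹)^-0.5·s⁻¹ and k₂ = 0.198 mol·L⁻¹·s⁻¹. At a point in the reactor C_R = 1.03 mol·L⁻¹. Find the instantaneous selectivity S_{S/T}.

32.6

S_{S/T} = r_S/r_T = (k₁·C_R^1.5)/(k₂) = (k₁/k₂)·C_R^1.5.
= (6.17×1.030^1.5) / (0.198) = 6.450/0.1980 = 32.6.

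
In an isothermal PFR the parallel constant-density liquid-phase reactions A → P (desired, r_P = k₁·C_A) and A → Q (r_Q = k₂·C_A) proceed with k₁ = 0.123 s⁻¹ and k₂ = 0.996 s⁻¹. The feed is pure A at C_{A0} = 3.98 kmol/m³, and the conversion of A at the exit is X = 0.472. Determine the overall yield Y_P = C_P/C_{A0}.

0.0519

C_A = C_{A0}(1−X) = 2.101 kmol/m³.
Both paths are first order in A, so the instantaneous fraction to P is constant: dC_P/d(−C_A) = k₁/(k₁+k₂) = 0.1099.
C_P = 0.1099·(C_{A0}−C_A) = 0.1099×1.879 = 0.206 kmol/m³.
Y_P = C_P/C_{A0} = 0.2065/3.98 = 0.0519.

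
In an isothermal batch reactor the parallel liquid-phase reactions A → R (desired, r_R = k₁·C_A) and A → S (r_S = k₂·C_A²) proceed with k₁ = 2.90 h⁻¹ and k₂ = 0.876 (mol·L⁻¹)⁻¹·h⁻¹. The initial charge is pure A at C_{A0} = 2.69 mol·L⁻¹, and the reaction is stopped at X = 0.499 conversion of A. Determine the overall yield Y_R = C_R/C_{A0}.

C_A = C_{A0}(1−X) = 1.348 mol·L⁻¹.
Along a PFR/batch, dC_R/dC_A = −r_R/(r_R+r_S) = −k₁/(k₁+k₂·C_A).
Integrating from C_{A0} to C_A: C_R = (2.90/0.876)·ln[(2.90+0.876·2.69)/(2.90+0.876·1.35)] = 3.311·ln(5.256/4.081) = 0.8383 mol·L⁻¹.
Y_R = C_R/C_{A0} = 0.8383/2.69 = 0.312.

0.312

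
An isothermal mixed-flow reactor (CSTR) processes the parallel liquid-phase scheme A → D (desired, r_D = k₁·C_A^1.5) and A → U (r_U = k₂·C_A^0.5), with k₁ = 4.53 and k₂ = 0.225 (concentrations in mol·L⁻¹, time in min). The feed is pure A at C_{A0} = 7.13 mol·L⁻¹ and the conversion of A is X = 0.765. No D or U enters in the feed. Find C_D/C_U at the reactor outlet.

33.7

Exit C_A = C_{A0}(1−X) = 7.13×0.235 = 1.676 mol·L⁻¹.
A CSTR operates uniformly at the exit composition, giving r_D = 9.825 and r_U = 0.2912 (each k·C_A^n at C_A = 1.676).
Overall selectivity = C_D/C_U = r_Dτ/(r_Uτ) = r_D/r_U = 33.7.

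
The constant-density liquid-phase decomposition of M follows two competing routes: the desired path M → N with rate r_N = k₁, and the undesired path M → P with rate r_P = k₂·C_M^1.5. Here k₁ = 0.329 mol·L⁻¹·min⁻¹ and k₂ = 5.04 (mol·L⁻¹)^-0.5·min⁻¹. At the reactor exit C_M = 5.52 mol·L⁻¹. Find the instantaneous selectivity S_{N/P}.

0.00503

S_{N/P} = r_N/r_P = (k₁)/(k₂·C_M^1.5) = (k₁/k₂)·C_M^-1.5.
= (0.329) / (5.04×5.520^1.5) = 0.3290/65.36 = 0.00503.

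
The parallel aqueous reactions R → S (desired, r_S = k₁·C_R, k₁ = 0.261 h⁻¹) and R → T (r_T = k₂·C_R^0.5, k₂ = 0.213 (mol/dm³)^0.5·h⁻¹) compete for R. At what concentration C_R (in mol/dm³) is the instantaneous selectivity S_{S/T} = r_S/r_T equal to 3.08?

6.32 mol/dm³

S_{S/T} = (k₁/k₂)·C_R^0.5 ⇒ C_R = (S·k₂/k₁)^(2).
= (3.08×0.213/0.261)^(2) = (2.514)^(2) = 6.32 mol/dm³.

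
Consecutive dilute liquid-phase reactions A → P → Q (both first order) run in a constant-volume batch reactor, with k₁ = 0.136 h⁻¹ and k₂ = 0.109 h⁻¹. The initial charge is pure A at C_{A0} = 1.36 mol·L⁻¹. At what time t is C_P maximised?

8.20 h

The intermediate peaks when r₁ = r₂, i.e. k₁e^(−k₁t) = k₂e^(−k₂t), giving t_opt = ln(k₂/k₁)/(k₂−k₁).
= ln(0.109/0.136)/(0.109−0.136) = ln(0.8015)/-0.02700 = -0.2213/-0.02700 = 8.20 h.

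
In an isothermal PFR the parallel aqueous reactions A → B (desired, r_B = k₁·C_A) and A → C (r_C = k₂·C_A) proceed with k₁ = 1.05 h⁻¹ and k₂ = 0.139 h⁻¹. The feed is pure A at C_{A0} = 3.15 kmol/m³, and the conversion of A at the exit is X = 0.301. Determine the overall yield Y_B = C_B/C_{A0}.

0.266

C_A = C_{A0}(1−X) = 2.202 kmol/m³.
Both paths are first order in A, so the instantaneous fraction to B is constant: dC_B/d(−C_A) = k₁/(k₁+k₂) = 0.8831.
C_B = 0.8831·(C_{A0}−C_A) = 0.8831×0.9481 = 0.837 kmol/m³.
Y_B = C_B/C_{A0} = 0.8373/3.15 = 0.266.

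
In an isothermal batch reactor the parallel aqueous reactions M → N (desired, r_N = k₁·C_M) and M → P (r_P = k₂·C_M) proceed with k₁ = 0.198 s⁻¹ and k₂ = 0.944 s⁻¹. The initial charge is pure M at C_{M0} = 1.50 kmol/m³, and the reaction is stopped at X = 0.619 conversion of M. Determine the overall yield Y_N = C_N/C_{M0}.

C_M = C_{M0}(1−X) = 0.5715 kmol/m³.
Both paths are first order in M, so the instantaneous fraction to N is constant: dC_N/d(−C_M) = k₁/(k₁+k₂) = 0.1734.
C_N = 0.1734·(C_{M0}−C_M) = 0.1734×0.9285 = 0.161 kmol/m³.
Y_N = C_N/C_{M0} = 0.1610/1.50 = 0.107.

0.107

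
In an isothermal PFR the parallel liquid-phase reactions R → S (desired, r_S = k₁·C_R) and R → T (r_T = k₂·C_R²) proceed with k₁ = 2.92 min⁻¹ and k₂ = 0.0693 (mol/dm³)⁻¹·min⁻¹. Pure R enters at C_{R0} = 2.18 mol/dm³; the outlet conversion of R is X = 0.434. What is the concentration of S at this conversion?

0.909 mol/dm³

C_R = C_{R0}(1−X) = 1.234 mol/dm³.
Along a PFR/batch, dC_S/dC_R = −r_S/(r_S+r_T) = −k₁/(k₁+k₂·C_R).
Integrating from C_{R0} to C_R: C_S = (2.92/0.0693)·ln[(2.92+0.0693·2.18)/(2.92+0.0693·1.23)] = 42.14·ln(3.071/3.006) = 0.9093 mol/dm³.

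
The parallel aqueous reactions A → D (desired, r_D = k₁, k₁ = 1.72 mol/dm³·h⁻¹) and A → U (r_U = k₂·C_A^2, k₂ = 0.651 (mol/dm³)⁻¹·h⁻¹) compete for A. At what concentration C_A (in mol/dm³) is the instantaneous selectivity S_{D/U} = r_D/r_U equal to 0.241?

S_{D/U} = (k₁/k₂)·C_A^-2 ⇒ C_A = (S·k₂/k₁)^(-0.5).
= (0.241×0.651/1.72)^(-0.5) = (0.09122)^(-0.5) = 3.31 mol/dm³.

3.31 mol/dm³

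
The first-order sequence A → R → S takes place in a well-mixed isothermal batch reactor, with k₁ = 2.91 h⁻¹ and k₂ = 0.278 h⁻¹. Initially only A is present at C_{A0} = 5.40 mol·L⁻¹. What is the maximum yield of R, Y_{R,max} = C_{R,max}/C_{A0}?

0.780

At the optimum, C_{R,max}/C_{A0} = (k₁/k₂)^[k₂/(k₂−k₁)].
= (2.91/0.278)^(0.278/(0.278−2.91)) = (10.47)^(-0.1056) = 0.7803.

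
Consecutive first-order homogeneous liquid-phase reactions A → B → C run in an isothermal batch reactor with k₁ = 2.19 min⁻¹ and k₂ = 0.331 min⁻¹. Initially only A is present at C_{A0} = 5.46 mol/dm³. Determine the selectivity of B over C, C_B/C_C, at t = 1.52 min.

2.28

The intermediate concentration in a first-order A→B→C sequence is C_B = k₁C_{A0}(e^(−k₁t) − e^(−k₂t))/(k₂−k₁).
e^(−k₁t) = e^(−2.19×1.52) = e^(−3.329) = 0.03584; e^(−k₂t) = e^(−0.5031) = 0.6046.
C_B = 2.19×5.46/(0.331−2.19) × (0.03584−0.6046) = (-6.432)×(-0.5688) = 3.659 mol/dm³.
C_A = C_{A0}e^(−k₁t) = 0.1957 mol/dm³, so C_C = C_{A0}−C_A−C_B = 1.606 mol/dm³; C_B/C_C = 2.28.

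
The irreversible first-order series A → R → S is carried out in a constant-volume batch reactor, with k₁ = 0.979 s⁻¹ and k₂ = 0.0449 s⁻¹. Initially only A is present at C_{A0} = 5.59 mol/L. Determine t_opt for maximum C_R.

For first-order series the maximum of C_R occurs at t_opt = ln(k₂/k₁)/(k₂−k₁).
= ln(0.0449/0.979)/(0.0449−0.979) = ln(0.04586)/-0.9341 = -3.082/-0.9341 = 3.30 s.

3.30 s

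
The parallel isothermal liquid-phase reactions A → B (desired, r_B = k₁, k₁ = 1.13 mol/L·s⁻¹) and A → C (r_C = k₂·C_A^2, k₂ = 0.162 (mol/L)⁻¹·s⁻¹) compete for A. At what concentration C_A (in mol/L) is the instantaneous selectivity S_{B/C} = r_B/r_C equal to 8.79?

S_{B/C} = (k₁/k₂)·C_A^-2 ⇒ C_A = (S·k₂/k₁)^(-0.5).
= (8.79×0.162/1.13)^(-0.5) = (1.260)^(-0.5) = 0.891 mol/L.

0.891 mol/L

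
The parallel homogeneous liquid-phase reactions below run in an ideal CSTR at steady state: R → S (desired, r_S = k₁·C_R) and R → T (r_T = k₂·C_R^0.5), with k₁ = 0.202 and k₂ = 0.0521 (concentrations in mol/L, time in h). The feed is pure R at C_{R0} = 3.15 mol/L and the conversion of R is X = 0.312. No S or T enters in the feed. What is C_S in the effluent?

Exit C_R = C_{R0}(1−X) = 3.15×0.688 = 2.167 mol/L.
A CSTR operates uniformly at the exit composition, giving r_S = 0.4378 and r_T = 0.07670 (each k·C_R^n at C_R = 2.167).
Fraction of consumed R going to S: r_S/(r_S+r_T) = 0.8509.
C_S = 0.8509·C_{R0}·X = 0.8509×3.15×0.312 = 0.836 mol/L.

0.836 mol/L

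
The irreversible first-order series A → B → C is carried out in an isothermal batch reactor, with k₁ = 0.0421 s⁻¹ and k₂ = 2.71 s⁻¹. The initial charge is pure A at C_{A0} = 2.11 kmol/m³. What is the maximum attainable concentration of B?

For a first-order series the maximum intermediate yield is C_{B,max}/C_{A0} = (k₁/k₂)^[k₂/(k₂−k₁)].
= (0.0421/2.71)^(2.71/(2.71−0.0421)) = (0.01554)^(1.016) = 0.01455.
C_{B,max} = 0.01455×2.11 = 0.0307 kmol/m³.

0.0307 kmol/m³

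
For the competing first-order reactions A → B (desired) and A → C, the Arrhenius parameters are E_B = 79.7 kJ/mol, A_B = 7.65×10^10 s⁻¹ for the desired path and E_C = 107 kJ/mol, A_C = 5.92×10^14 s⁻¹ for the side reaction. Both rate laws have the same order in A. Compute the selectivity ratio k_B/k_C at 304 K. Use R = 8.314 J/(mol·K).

6.34

k_B/k_C = (A_B/A_C)·exp[−(E_B−E_C)/(RT)] = (A_B/A_C)·exp[(E_C−E_B)/(RT)].
(E_C−E_B)/(RT) = (107−79.7)×10³/(8.314×304) = 27300/2527 = 10.80.
k_B/k_C = (7.65×10^10/5.92×10^14)·exp(10.80) = 1.292×10^-4 × 49088 = 6.34.
Since E_B < E_C, lowering the temperature improves selectivity toward B.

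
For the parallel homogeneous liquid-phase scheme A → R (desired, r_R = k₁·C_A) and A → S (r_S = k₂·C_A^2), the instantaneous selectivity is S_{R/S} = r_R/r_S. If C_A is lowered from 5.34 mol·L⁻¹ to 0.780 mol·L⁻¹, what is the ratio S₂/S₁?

6.85

S_{R/S} = (k₁/k₂)·C_A⁻¹, so S₂/S₁ = (C_{A,2}/C_{A,1})⁻¹.
= 5.34/0.780 = 6.85.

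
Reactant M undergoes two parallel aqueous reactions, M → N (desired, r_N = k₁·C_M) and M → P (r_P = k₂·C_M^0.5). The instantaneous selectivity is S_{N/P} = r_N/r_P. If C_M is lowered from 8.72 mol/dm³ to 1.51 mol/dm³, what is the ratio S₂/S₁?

S_{N/P} = (k₁/k₂)·C_M^0.5, so S₂/S₁ = (C_{M,2}/C_{M,1})^0.5.
= (1.51/8.72)^0.5 = (0.1732)^0.5 = 0.416.
Selectivity toward N falls as C_M falls — high-concentration operation is favoured.

0.416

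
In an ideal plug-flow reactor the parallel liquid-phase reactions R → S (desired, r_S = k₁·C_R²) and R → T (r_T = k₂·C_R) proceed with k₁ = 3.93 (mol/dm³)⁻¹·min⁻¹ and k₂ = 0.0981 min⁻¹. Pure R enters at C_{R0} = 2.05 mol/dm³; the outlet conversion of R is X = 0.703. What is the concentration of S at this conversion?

1.41 mol/dm³

C_R = C_{R0}(1−X) = 0.6089 mol/dm³.
Along a PFR/batch, dC_T/dC_R = −r_T/(r_S+r_T) = −k₂/(k₂+k₁·C_R).
Integrating from C_{R0} to C_R: C_T = (0.0981/3.93)·ln[(0.0981+3.93·2.05)/(0.0981+3.93·0.609)] = 0.02496·ln(8.155/2.491) = 0.02960 mol/dm³.
Then C_S = (C_{R0}−C_R) − C_T = 1.441 − 0.02960 = 1.412 mol/dm³.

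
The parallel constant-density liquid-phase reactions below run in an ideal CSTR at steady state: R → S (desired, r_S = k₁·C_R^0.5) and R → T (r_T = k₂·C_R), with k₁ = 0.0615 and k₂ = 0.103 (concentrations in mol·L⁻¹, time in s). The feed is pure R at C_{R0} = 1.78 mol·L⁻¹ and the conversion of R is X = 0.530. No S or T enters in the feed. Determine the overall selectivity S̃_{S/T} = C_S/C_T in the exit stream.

Exit C_R = C_{R0}(1−X) = 1.78×0.470 = 0.8366 mol·L⁻¹.
Rates in a CSTR are evaluated at the outlet concentration: r_S = 0.0615×0.8366^0.5 = 0.05625, r_T = 0.103×0.8366 = 0.08617.
Overall selectivity = C_S/C_T = r_Sτ/(r_Tτ) = r_S/r_T = 0.653.

0.653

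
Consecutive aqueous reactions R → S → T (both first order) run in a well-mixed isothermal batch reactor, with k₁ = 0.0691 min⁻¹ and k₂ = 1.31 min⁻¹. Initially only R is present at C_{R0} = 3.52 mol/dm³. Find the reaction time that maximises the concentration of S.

Setting dC_S/dt = 0 gives t_opt = ln(k₂/k₁)/(k₂−k₁).
= ln(1.31/0.0691)/(1.31−0.0691) = ln(18.96)/1.241 = 2.942/1.241 = 2.37 min.

2.37 min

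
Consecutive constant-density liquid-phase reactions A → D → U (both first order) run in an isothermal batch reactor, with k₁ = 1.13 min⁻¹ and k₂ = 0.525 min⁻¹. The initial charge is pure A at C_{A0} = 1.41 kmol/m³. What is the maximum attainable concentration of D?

0.725 kmol/m³

Evaluating C_D at t_opt = ln(k₂/k₁)/(k₂−k₁) gives C_{D,max}/C_{A0} = (k₁/k₂)^[k₂/(k₂−k₁)].
= (1.13/0.525)^(0.525/(0.525−1.13)) = (2.152)^(-0.8678) = 0.5142.
C_{D,max} = 0.5142×1.41 = 0.725 kmol/m³.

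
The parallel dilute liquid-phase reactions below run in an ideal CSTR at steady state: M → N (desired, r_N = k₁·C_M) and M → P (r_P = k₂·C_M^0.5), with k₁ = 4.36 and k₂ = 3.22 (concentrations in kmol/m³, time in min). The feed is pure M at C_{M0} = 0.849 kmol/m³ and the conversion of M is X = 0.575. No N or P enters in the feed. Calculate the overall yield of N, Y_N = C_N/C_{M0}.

0.258

Exit C_M = C_{M0}(1−X) = 0.849×0.425 = 0.3608 kmol/m³.
In a CSTR the entire volume is at exit conditions, so r_N = 4.36×0.3608 = 1.573 and r_P = 3.22×0.3608^0.5 = 1.934.
Fraction of consumed M going to N: r_N/(r_N+r_P) = 0.4485.
C_N = 0.4485·C_{M0}·X = 0.4485×0.849×0.575 = 0.219 kmol/m³; Y_N = C_N/C_{M0} = 0.258.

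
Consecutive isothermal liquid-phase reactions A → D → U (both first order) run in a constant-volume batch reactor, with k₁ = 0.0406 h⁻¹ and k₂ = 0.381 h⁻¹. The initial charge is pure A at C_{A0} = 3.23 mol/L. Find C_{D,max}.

0.264 mol/L

For a first-order series the maximum intermediate yield is C_{D,max}/C_{A0} = (k₁/k₂)^[k₂/(k₂−k₁)].
= (0.0406/0.381)^(0.381/(0.381−0.0406)) = (0.1066)^(1.119) = 0.08159.
C_{D,max} = 0.08159×3.23 = 0.264 mol/L.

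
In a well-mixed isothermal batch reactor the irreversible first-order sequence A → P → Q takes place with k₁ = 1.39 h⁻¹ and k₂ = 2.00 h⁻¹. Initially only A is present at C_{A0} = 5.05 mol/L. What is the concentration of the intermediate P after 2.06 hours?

The intermediate concentration in a first-order A→B→C sequence is C_P = k₁C_{A0}(e^(−k₁t) − e^(−k₂t))/(k₂−k₁).
e^(−k₁t) = e^(−1.39×2.06) = e^(−2.863) = 0.05707; e^(−k₂t) = e^(−4.120) = 0.01624.
C_P = 1.39×5.05/(2.00−1.39) × (0.05707−0.01624) = 11.51×0.04083 = 0.4698 mol/L.

0.470 mol/L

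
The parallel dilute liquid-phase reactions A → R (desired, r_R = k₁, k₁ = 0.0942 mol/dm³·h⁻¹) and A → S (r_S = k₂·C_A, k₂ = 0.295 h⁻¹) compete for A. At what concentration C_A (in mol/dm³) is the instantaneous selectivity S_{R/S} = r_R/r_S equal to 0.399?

0.800 mol/dm³

S_{R/S} = (k₁/k₂)·C_A⁻¹ ⇒ C_A = (S·k₂/k₁)^(-1).
= (0.399×0.295/0.0942)^(-1) = (1.250)^(-1) = 0.800 mol/dm³.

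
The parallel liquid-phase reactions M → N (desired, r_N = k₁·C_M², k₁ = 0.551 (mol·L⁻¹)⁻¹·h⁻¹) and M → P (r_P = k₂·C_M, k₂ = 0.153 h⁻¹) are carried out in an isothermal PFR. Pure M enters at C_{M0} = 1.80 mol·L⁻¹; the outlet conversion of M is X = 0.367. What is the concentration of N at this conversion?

0.554 mol·L⁻¹

C_M = C_{M0}(1−X) = 1.139 mol·L⁻¹.
Along a PFR/batch, dC_P/dC_M = −r_P/(r_N+r_P) = −k₂/(k₂+k₁·C_M).
Integrating from C_{M0} to C_M: C_P = (0.153/0.551)·ln[(0.153+0.551·1.80)/(0.153+0.551·1.14)] = 0.2777·ln(1.145/0.7808) = 0.1063 mol·L⁻¹.
Then C_N = (C_{M0}−C_M) − C_P = 0.6606 − 0.1063 = 0.5543 mol·L⁻¹.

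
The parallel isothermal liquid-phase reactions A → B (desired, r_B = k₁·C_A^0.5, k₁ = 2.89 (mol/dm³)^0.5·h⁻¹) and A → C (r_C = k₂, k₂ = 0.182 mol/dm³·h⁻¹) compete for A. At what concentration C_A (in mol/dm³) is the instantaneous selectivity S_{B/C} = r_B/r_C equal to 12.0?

S_{B/C} = (k₁/k₂)·C_A^0.5 ⇒ C_A = (S·k₂/k₁)^(2).
= (12.0×0.182/2.89)^(2) = (0.7557)^(2) = 0.571 mol/dm³.

0.571 mol/dm³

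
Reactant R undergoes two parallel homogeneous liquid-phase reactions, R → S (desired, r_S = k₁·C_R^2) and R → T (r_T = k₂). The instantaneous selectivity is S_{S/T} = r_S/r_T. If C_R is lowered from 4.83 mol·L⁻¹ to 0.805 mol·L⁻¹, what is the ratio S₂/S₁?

S_{S/T} = (k₁/k₂)·C_R^2, so S₂/S₁ = (C_{R,2}/C_{R,1})^2.
= (0.805/4.83)^2 = (0.1667)^2 = 0.0278.

0.0278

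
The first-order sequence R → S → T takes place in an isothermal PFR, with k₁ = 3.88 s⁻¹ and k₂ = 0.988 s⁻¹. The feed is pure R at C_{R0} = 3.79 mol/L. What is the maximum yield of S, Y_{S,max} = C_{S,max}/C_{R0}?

For a first-order series the maximum intermediate yield is C_{S,max}/C_{R0} = (k₁/k₂)^[k₂/(k₂−k₁)].
= (3.88/0.988)^(0.988/(0.988−3.88)) = (3.927)^(-0.3416) = 0.6267.

0.627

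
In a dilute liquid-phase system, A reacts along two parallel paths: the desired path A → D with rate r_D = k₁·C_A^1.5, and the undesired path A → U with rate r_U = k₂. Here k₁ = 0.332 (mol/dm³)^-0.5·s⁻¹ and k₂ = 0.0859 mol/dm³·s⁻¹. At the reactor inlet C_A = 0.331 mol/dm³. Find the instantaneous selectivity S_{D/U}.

S_{D/U} = r_D/r_U = (k₁·C_A^1.5)/(k₂) = (k₁/k₂)·C_A^1.5.
= (0.332×0.3310^1.5) / (0.0859) = 0.06322/0.08590 = 0.736.

0.736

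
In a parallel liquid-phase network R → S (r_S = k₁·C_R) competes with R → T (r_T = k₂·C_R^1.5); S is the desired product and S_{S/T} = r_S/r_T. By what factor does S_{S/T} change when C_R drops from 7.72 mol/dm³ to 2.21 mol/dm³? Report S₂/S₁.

1.87

S_{S/T} = (k₁/k₂)·C_R^-0.5, so S₂/S₁ = (C_{R,2}/C_{R,1})^-0.5.
= (2.21/7.72)^(-0.5) = (0.2863)^(-0.5) = 1.87.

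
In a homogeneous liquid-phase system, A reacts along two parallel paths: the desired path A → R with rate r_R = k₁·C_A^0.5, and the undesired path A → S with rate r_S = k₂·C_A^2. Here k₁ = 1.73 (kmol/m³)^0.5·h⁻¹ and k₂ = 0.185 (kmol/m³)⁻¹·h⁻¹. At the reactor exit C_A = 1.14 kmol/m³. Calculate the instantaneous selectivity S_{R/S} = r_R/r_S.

7.68

S_{R/S} = r_R/r_S = (k₁·C_A^0.5)/(k₂·C_A^2) = (k₁/k₂)·C_A^-1.5.
= (1.73×1.140^0.5) / (0.185×1.140^2) = 1.847/0.2404 = 7.68.
The undesired path is higher order in A, so low C_A (CSTR or dilute feed) favours R.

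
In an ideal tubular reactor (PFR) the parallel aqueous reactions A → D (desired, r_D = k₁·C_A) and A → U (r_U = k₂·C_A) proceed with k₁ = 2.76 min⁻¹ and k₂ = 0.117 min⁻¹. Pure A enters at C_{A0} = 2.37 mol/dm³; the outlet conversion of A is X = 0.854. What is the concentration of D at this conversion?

1.94 mol/dm³

C_A = C_{A0}(1−X) = 0.3460 mol/dm³.
Both paths are first order in A, so the instantaneous fraction to D is constant: dC_D/d(−C_A) = k₁/(k₁+k₂) = 0.9593.
C_D = 0.9593·(C_{A0}−C_A) = 0.9593×2.024 = 1.94 mol/dm³.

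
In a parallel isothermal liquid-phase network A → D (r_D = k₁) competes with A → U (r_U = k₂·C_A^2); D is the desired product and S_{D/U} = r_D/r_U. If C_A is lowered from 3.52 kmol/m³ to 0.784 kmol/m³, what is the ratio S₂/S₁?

20.2

S_{D/U} = (k₁/k₂)·C_A^-2, so S₂/S₁ = (C_{A,2}/C_{A,1})^-2.
= (0.784/3.52)^(-2) = (0.2227)^(-2) = 20.2.
Selectivity toward D rises as C_A falls — low-concentration operation is favoured.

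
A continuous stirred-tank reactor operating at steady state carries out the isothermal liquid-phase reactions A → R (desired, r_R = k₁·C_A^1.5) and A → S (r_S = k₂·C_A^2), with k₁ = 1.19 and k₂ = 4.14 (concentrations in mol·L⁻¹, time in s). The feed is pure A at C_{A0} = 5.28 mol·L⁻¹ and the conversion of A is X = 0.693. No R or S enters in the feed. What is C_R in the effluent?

0.674 mol·L⁻¹

Exit C_A = C_{A0}(1−X) = 5.28×0.307 = 1.621 mol·L⁻¹.
Rates in a CSTR are evaluated at the outlet concentration: r_R = 1.19×1.621^1.5 = 2.456, r_S = 4.14×1.621^2 = 10.88.
Fraction of consumed A going to R: r_R/(r_R+r_S) = 0.1842.
C_R = 0.1842·C_{A0}·X = 0.1842×5.28×0.693 = 0.674 mol·L⁻¹.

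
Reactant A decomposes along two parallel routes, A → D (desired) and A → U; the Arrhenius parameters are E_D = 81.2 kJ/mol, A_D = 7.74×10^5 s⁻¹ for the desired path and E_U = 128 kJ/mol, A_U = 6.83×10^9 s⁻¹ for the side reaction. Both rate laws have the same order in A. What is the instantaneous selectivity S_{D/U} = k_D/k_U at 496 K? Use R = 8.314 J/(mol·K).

9.62

With equal orders, S_{D/U} = k_D/k_U = (A_D/A_U)·exp[(E_U−E_D)/(RT)].
(E_U−E_D)/(RT) = (128−81.2)×10³/(8.314×496) = 46800/4124 = 11.35.
k_D/k_U = (7.74×10^5/6.83×10^9)·exp(11.35) = 1.133×10^-4 × 84873 = 9.62.
Since E_D < E_U, lowering the temperature improves selectivity toward D.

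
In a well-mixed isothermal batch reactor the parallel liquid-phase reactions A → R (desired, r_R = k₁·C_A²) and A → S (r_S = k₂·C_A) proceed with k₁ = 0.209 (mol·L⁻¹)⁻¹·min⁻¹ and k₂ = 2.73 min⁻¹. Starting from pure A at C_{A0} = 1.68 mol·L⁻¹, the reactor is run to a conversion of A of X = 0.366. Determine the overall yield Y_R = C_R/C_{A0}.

C_A = C_{A0}(1−X) = 1.065 mol·L⁻¹.
Along a PFR/batch, dC_S/dC_A = −r_S/(r_R+r_S) = −k₂/(k₂+k₁·C_A).
Integrating from C_{A0} to C_A: C_S = (2.73/0.209)·ln[(2.73+0.209·1.68)/(2.73+0.209·1.07)] = 13.06·ln(3.081/2.953) = 0.5565 mol·L⁻¹.
Then C_R = (C_{A0}−C_A) − C_S = 0.6149 − 0.5565 = 0.05838 mol·L⁻¹.
Y_R = C_R/C_{A0} = 0.05838/1.68 = 0.0348.

0.0348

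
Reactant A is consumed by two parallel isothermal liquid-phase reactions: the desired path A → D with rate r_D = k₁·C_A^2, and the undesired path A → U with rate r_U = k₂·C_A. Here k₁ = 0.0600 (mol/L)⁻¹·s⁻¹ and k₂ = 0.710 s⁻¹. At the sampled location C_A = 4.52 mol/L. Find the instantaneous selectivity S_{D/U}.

S_{D/U} = r_D/r_U = (k₁·C_A^2)/(k₂·C_A) = (k₁/k₂)·C_A.
= (0.0600×4.520^2) / (0.710×4.520) = 1.226/3.209 = 0.382.

0.382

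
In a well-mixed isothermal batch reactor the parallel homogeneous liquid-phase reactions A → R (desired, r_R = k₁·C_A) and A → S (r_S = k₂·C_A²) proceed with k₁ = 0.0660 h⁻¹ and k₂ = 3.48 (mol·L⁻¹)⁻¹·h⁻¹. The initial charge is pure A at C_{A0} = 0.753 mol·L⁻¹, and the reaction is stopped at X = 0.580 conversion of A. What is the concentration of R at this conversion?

0.0158 mol·L⁻¹

C_A = C_{A0}(1−X) = 0.3163 mol·L⁻¹.
Along a PFR/batch, dC_R/dC_A = −r_R/(r_R+r_S) = −k₁/(k₁+k₂·C_A).
Integrating from C_{A0} to C_A: C_R = (0.0660/3.48)·ln[(0.0660+3.48·0.753)/(0.0660+3.48·0.316)] = 0.01897·ln(2.686/1.167) = 0.01582 mol·L⁻¹.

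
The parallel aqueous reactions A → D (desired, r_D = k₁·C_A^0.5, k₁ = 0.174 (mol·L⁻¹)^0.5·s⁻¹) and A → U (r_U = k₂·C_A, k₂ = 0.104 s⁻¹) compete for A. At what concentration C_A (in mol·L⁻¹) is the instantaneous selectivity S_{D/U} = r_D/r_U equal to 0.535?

S_{D/U} = (k₁/k₂)·C_A^-0.5 ⇒ C_A = (S·k₂/k₁)^(-2).
= (0.535×0.104/0.174)^(-2) = (0.3198)^(-2) = 9.78 mol·L⁻¹.

9.78 mol·L⁻¹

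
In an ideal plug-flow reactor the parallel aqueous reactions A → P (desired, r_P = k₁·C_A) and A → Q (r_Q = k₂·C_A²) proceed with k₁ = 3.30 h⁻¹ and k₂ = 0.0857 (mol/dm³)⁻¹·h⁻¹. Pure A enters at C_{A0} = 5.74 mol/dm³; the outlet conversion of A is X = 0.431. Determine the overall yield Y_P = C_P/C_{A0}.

0.386

C_A = C_{A0}(1−X) = 3.266 mol/dm³.
Along a PFR/batch, dC_P/dC_A = −r_P/(r_P+r_Q) = −k₁/(k₁+k₂·C_A).
Integrating from C_{A0} to C_A: C_P = (3.30/0.0857)·ln[(3.30+0.0857·5.74)/(3.30+0.0857·3.27)] = 38.51·ln(3.792/3.580) = 2.216 mol/dm³.
Y_P = C_P/C_{A0} = 2.216/5.74 = 0.386.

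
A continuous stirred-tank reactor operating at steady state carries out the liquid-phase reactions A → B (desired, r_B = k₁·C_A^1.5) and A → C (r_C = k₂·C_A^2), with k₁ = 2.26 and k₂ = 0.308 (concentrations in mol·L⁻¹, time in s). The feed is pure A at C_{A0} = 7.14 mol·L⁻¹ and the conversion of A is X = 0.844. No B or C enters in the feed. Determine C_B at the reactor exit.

5.27 mol·L⁻¹

Exit C_A = C_{A0}(1−X) = 7.14×0.156 = 1.114 mol·L⁻¹.
A CSTR operates uniformly at the exit composition, giving r_B = 2.657 and r_C = 0.3821 (each k·C_A^n at C_A = 1.114).
Fraction of consumed A going to B: r_B/(r_B+r_C) = 0.8743.
C_B = 0.8743·C_{A0}·X = 0.8743×7.14×0.844 = 5.27 mol·L⁻¹.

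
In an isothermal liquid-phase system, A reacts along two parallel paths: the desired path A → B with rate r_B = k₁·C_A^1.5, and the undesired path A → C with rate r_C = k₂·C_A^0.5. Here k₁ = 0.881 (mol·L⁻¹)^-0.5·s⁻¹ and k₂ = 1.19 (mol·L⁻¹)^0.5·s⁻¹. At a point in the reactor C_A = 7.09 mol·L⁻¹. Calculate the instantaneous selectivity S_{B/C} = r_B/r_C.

S_{B/C} = r_B/r_C = (k₁·C_A^1.5)/(k₂·C_A^0.5) = (k₁/k₂)·C_A.
= (0.881×7.090^1.5) / (1.19×7.090^0.5) = 16.63/3.169 = 5.25.

5.25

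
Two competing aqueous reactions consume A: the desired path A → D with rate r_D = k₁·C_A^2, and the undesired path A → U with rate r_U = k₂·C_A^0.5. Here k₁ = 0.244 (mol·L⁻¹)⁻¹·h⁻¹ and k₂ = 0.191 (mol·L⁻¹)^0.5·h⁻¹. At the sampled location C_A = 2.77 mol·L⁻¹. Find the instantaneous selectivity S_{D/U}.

S_{D/U} = r_D/r_U = (k₁·C_A^2)/(k₂·C_A^0.5) = (k₁/k₂)·C_A^1.5.
= (0.244×2.770^2) / (0.191×2.770^0.5) = 1.872/0.3179 = 5.89.
Since the desired path is higher order in A, keeping C_A high (PFR or concentrated feed) favours D.

5.89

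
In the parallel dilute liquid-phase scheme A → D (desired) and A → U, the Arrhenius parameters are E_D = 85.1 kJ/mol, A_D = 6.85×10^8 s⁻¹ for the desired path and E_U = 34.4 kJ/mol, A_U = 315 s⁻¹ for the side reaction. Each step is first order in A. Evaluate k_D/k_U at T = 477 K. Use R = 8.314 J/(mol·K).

6.10

k_D/k_U = (A_D/A_U)·exp[−(E_D−E_U)/(RT)] = (A_D/A_U)·exp[(E_U−E_D)/(RT)].
(E_U−E_D)/(RT) = (34.4−85.1)×10³/(8.314×477) = -50700/3966 = -12.78.
k_D/k_U = (6.85×10^8/315)·exp(-12.78) = 2.175×10^6 × 2.804×10^-6 = 6.10.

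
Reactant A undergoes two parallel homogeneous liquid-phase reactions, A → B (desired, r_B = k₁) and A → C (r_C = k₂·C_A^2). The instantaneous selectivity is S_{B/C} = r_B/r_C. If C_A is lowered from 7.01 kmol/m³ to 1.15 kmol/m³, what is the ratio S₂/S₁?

S_{B/C} = (k₁/k₂)·C_A^-2, so S₂/S₁ = (C_{A,2}/C_{A,1})^-2.
= (1.15/7.01)^(-2) = (0.1641)^(-2) = 37.2.

37.2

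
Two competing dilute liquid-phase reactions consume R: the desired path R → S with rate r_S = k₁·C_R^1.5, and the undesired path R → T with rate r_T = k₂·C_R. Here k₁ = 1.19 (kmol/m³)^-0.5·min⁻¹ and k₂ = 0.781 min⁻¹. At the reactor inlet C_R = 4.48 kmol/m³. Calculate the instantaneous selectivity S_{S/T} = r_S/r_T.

S_{S/T} = r_S/r_T = (k₁·C_R^1.5)/(k₂·C_R) = (k₁/k₂)·C_R^0.5.
= (1.19×4.480^1.5) / (0.781×4.480) = 11.28/3.499 = 3.23.

3.23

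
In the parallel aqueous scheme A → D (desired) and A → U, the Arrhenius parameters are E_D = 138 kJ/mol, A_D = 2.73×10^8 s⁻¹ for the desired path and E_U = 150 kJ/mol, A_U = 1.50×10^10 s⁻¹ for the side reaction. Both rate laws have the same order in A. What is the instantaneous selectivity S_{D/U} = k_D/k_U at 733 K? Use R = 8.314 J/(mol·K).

With equal orders, S_{D/U} = k_D/k_U = (A_D/A_U)·exp[(E_U−E_D)/(RT)].
(E_U−E_D)/(RT) = (150−138)×10³/(8.314×733) = 12000/6094 = 1.969.
k_D/k_U = (2.73×10^8/1.50×10^10)·exp(1.969) = 0.01820 × 7.164 = 0.130.
Since E_D < E_U, lowering the temperature improves selectivity toward D.

0.130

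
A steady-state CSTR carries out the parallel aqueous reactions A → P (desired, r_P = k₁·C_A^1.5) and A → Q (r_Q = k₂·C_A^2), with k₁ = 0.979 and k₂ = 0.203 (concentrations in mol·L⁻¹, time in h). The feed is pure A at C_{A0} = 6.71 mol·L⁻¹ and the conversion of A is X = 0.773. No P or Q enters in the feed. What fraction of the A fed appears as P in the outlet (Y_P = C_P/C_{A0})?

0.615

Exit C_A = C_{A0}(1−X) = 6.71×0.227 = 1.523 mol·L⁻¹.
In a CSTR the entire volume is at exit conditions, so r_P = 0.979×1.523^1.5 = 1.840 and r_Q = 0.203×1.523^2 = 0.4710.
Fraction of consumed A going to P: r_P/(r_P+r_Q) = 0.7962.
C_P = 0.7962·C_{A0}·X = 0.7962×6.71×0.773 = 4.13 mol·L⁻¹; Y_P = C_P/C_{A0} = 0.615.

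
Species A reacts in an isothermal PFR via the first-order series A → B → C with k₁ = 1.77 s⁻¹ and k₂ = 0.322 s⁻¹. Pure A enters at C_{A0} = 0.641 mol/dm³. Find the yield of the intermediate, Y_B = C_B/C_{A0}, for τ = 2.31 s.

Solving the coupled first-order balances gives C_B(τ) = [k₁/(k₂−k₁)]·C_{A0}·(e^(−k₁τ) − e^(−k₂τ)).
e^(−k₁τ) = e^(−1.77×2.31) = e^(−4.089) = 0.01676; e^(−k₂τ) = e^(−0.7438) = 0.4753.
C_B = 1.77×0.641/(0.322−1.77) × (0.01676−0.4753) = (-0.7835)×(-0.4585) = 0.3593 mol/dm³.
Y_B = C_B/C_{A0} = 0.3593/0.641 = 0.561.

0.561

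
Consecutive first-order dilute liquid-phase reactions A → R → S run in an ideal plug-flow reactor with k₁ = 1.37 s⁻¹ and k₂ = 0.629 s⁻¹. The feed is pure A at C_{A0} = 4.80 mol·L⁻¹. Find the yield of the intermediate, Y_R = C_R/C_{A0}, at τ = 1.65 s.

Solving the coupled first-order balances gives C_R(τ) = [k₁/(k₂−k₁)]·C_{A0}·(e^(−k₁τ) − e^(−k₂τ)).
e^(−k₁τ) = e^(−1.37×1.65) = e^(−2.260) = 0.1043; e^(−k₂τ) = e^(−1.038) = 0.3542.
C_R = 1.37×4.80/(0.629−1.37) × (0.1043−0.3542) = (-8.874)×(-0.2499) = 2.218 mol·L⁻¹.
Y_R = C_R/C_{A0} = 2.218/4.80 = 0.462.

0.462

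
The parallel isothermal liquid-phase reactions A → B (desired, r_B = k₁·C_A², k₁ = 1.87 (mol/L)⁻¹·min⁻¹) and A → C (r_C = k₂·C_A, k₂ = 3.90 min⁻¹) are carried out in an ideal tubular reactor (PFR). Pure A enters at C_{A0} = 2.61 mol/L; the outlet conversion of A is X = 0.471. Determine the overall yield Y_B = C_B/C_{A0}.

0.228

C_A = C_{A0}(1−X) = 1.381 mol/L.
Along a PFR/batch, dC_C/dC_A = −r_C/(r_B+r_C) = −k₂/(k₂+k₁·C_A).
Integrating from C_{A0} to C_A: C_C = (3.90/1.87)·ln[(3.90+1.87·2.61)/(3.90+1.87·1.38)] = 2.086·ln(8.781/6.482) = 0.6331 mol/L.
Then C_B = (C_{A0}−C_A) − C_C = 1.229 − 0.6331 = 0.5963 mol/L.
Y_B = C_B/C_{A0} = 0.5963/2.61 = 0.228.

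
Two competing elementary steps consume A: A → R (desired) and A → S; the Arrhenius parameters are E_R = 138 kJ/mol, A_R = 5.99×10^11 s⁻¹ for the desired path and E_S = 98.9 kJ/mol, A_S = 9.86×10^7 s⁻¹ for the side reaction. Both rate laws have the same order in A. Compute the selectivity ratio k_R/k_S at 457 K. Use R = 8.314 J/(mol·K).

Since both paths have the same order in A, the concentration cancels and S_{R/S} = k_R/k_S = (A_R/A_S)·exp[(E_S−E_R)/(RT)].
(E_S−E_R)/(RT) = (98.9−138)×10³/(8.314×457) = -39100/3799 = -10.29.
k_R/k_S = (5.99×10^11/9.86×10^7)·exp(-10.29) = 6075 × 3.394×10^-5 = 0.206.
Since E_R > E_S, raising the temperature improves selectivity toward R.

0.206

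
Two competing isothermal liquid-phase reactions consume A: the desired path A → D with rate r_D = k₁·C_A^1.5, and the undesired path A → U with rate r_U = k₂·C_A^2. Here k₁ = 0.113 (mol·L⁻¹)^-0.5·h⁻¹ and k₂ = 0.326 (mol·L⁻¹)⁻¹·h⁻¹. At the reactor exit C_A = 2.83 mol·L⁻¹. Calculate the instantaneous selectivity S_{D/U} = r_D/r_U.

0.206

S_{D/U} = r_D/r_U = (k₁·C_A^1.5)/(k₂·C_A^2) = (k₁/k₂)·C_A^-0.5.
= (0.113×2.830^1.5) / (0.326×2.830^2) = 0.5380/2.611 = 0.206.
The undesired path is higher order in A, so low C_A (CSTR or dilute feed) favours D.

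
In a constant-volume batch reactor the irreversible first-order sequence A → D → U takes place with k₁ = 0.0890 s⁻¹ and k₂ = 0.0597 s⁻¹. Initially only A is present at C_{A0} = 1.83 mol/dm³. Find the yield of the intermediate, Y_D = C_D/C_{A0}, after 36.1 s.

Solving the coupled first-order balances gives C_D(t) = [k₁/(k₂−k₁)]·C_{A0}·(e^(−k₁t) − e^(−k₂t)).
e^(−k₁t) = e^(−0.0890×36.1) = e^(−3.213) = 0.04024; e^(−k₂t) = e^(−2.155) = 0.1159.
C_D = 0.0890×1.83/(0.0597−0.0890) × (0.04024−0.1159) = (-5.559)×(-0.07564) = 0.4205 mol/dm³.
Y_D = C_D/C_{A0} = 0.4205/1.83 = 0.230.

0.230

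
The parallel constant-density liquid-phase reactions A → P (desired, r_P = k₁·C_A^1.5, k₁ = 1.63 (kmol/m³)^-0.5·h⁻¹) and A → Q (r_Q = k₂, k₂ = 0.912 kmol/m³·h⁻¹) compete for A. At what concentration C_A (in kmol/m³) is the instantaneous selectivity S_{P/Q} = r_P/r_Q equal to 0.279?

S_{P/Q} = (k₁/k₂)·C_A^1.5 ⇒ C_A = (S·k₂/k₁)^(1/1.5).
= (0.279×0.912/1.63)^(0.6667) = (0.1561)^(0.6667) = 0.290 kmol/m³.

0.290 kmol/m³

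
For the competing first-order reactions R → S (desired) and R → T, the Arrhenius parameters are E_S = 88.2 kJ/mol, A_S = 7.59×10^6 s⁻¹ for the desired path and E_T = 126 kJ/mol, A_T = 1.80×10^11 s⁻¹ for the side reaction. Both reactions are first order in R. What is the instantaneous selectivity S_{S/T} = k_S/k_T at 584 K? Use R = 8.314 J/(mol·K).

With equal orders, S_{S/T} = k_S/k_T = (A_S/A_T)·exp[(E_T−E_S)/(RT)].
(E_T−E_S)/(RT) = (126−88.2)×10³/(8.314×584) = 37800/4855 = 7.785.
k_S/k_T = (7.59×10^6/1.80×10^11)·exp(7.785) = 4.217×10^-5 × 2405 = 0.101.
Since E_S < E_T, lowering the temperature improves selectivity toward S.

0.101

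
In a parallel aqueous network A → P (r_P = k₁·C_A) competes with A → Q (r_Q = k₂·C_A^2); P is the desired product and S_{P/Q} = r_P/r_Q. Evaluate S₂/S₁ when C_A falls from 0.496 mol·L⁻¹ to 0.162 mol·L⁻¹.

S_{P/Q} = (k₁/k₂)·C_A⁻¹, so S₂/S₁ = (C_{A,2}/C_{A,1})⁻¹.
= 0.496/0.162 = 3.06.
Selectivity toward P rises as C_A falls — low-concentration operation is favoured.

3.06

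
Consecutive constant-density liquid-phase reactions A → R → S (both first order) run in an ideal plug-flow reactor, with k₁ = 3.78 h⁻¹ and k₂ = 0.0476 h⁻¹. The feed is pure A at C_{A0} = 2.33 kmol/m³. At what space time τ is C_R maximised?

Setting dC_R/dτ = 0 gives τ_opt = ln(k₂/k₁)/(k₂−k₁).
= ln(0.0476/3.78)/(0.0476−3.78) = ln(0.01259)/-3.732 = -4.375/-3.732 = 1.17 h.

1.17 h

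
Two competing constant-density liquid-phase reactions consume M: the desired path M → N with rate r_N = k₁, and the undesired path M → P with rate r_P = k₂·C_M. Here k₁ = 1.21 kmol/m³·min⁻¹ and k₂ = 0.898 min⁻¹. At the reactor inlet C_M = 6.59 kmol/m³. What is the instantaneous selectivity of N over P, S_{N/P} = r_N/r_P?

0.204

S_{N/P} = r_N/r_P = (k₁)/(k₂·C_M) = (k₁/k₂)·C_M⁻¹.
= (1.21) / (0.898×6.590) = 1.210/5.918 = 0.204.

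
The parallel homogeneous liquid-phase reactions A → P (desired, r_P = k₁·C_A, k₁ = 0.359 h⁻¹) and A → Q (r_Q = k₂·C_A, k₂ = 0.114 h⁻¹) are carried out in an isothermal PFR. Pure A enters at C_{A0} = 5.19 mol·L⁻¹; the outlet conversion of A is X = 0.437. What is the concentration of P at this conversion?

C_A = C_{A0}(1−X) = 2.922 mol·L⁻¹.
Both paths are first order in A, so the instantaneous fraction to P is constant: dC_P/d(−C_A) = k₁/(k₁+k₂) = 0.7590.
C_P = 0.7590·(C_{A0}−C_A) = 0.7590×2.268 = 1.72 mol·L⁻¹.

1.72 mol·L⁻¹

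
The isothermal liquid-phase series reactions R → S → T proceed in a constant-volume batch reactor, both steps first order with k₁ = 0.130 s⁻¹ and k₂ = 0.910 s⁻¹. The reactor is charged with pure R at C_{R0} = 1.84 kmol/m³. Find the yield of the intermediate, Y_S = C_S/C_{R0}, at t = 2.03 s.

The intermediate concentration in a first-order A→B→C sequence is C_S = k₁C_{R0}(e^(−k₁t) − e^(−k₂t))/(k₂−k₁).
e^(−k₁t) = e^(−0.130×2.03) = e^(−0.2639) = 0.7681; e^(−k₂t) = e^(−1.847) = 0.1577.
C_S = 0.130×1.84/(0.910−0.130) × (0.7681−0.1577) = 0.3067×0.6104 = 0.1872 kmol/m³.
Y_S = C_S/C_{R0} = 0.1872/1.84 = 0.102.

0.102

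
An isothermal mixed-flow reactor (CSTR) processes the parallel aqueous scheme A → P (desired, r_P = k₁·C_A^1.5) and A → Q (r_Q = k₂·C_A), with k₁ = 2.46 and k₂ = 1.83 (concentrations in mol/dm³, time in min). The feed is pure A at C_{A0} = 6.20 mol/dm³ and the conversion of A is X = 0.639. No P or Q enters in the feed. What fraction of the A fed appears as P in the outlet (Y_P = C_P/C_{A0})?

Exit C_A = C_{A0}(1−X) = 6.20×0.361 = 2.238 mol/dm³.
In a CSTR the entire volume is at exit conditions, so r_P = 2.46×2.238^1.5 = 8.237 and r_Q = 1.83×2.238 = 4.096.
Fraction of consumed A going to P: r_P/(r_P+r_Q) = 0.6679.
C_P = 0.6679·C_{A0}·X = 0.6679×6.20×0.639 = 2.65 mol/dm³; Y_P = C_P/C_{A0} = 0.427.

0.427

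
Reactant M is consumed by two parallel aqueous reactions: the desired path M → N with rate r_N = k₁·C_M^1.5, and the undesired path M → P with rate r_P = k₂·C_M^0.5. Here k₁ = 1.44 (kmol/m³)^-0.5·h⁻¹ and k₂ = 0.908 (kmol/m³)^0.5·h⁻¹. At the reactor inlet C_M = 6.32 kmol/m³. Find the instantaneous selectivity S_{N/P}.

S_{N/P} = r_N/r_P = (k₁·C_M^1.5)/(k₂·C_M^0.5) = (k₁/k₂)·C_M.
= (1.44×6.320^1.5) / (0.908×6.320^0.5) = 22.88/2.283 = 10.0.

10.0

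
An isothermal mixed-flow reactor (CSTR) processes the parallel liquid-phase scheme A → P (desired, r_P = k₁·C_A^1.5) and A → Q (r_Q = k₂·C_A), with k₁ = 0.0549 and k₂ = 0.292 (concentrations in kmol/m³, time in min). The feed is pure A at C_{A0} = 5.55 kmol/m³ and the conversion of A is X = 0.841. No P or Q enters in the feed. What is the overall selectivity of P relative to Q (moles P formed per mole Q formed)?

0.177

Exit C_A = C_{A0}(1−X) = 5.55×0.159 = 0.8825 kmol/m³.
In a CSTR the entire volume is at exit conditions, so r_P = 0.0549×0.8825^1.5 = 0.04551 and r_Q = 0.292×0.8825 = 0.2577.
Overall selectivity = C_P/C_Q = r_Pτ/(r_Qτ) = r_P/r_Q = 0.177.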